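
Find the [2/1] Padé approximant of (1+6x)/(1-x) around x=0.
(6*x + 1)/(1 - x)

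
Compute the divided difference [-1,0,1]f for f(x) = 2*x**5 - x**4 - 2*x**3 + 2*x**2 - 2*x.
1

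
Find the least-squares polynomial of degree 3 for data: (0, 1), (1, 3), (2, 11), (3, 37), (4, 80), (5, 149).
151/126 + (-175/108)x + (110/63)x² + (97/108)x³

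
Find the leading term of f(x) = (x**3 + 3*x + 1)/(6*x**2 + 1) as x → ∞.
x/6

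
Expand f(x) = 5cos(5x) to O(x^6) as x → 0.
5 - 125*x**2/2 + 3125*x**4/24 + O(x**6)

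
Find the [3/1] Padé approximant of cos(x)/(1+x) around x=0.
(x**3/24 - 7*x**2/12 + x/12 + 1)/(13*x/12 + 1)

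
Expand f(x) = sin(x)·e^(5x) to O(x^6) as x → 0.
x + 5*x**2 + 37*x**3/3 + 20*x**4 + 719*x**5/30 + O(x**6)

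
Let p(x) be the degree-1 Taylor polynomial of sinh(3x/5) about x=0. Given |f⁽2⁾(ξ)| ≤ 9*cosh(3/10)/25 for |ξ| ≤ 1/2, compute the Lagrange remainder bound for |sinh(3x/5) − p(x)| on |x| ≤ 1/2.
9*cosh(3/10)/200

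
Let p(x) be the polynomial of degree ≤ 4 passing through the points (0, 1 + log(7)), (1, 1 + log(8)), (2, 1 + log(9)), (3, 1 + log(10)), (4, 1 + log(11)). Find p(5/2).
1 + log(3*11**(123/128)*3**(13/32)*5**(15/32)*7**(3/128)/11)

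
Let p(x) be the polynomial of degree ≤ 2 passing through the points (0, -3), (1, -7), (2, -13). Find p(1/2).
-19/4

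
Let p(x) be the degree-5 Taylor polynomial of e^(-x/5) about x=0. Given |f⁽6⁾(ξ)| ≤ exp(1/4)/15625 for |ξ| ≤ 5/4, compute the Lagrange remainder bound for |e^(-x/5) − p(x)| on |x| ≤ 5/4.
exp(1/4)/2949120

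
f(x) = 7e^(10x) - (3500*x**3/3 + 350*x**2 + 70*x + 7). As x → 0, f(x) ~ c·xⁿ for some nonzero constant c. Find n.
4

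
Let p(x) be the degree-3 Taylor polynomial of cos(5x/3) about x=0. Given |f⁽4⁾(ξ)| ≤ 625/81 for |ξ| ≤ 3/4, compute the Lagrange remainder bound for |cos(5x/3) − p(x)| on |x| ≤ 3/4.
625/6144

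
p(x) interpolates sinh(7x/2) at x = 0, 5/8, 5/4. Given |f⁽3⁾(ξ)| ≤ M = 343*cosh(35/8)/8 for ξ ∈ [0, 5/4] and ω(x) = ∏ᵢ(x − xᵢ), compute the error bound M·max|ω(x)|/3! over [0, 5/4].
42875*sqrt(3)*cosh(35/8)/110592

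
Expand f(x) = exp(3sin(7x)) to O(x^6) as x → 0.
1 + 21*x + 441*x**2/2 + 1372*x**3 + 36015*x**4/8 - 16807*x**5/5 + O(x**6)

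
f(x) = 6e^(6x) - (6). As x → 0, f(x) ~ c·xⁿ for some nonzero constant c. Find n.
1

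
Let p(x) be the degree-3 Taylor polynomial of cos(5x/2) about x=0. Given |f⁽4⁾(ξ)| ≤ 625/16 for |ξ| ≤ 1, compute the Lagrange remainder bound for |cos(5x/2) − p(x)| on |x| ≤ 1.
625/384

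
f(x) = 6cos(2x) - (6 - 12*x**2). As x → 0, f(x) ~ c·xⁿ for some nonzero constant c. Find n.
4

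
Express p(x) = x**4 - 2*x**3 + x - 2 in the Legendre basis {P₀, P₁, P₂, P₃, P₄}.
(-9/5)P₀ + (-1/5)P₁ + (4/7)P₂ + (-4/5)P₃ + (8/35)P₄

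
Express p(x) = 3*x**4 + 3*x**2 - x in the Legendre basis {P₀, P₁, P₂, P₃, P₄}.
(8/5)P₀ - P₁ + (26/7)P₂ + (24/35)P₄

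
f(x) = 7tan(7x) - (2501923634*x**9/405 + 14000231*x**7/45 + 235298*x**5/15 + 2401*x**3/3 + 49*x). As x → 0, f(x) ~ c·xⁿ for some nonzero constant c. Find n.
11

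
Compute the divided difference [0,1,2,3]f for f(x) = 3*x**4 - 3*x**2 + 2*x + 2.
18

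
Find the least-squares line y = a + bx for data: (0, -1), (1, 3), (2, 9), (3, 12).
a = -1, b = 9/2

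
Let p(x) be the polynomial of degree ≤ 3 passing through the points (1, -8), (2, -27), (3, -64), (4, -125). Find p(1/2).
-27/8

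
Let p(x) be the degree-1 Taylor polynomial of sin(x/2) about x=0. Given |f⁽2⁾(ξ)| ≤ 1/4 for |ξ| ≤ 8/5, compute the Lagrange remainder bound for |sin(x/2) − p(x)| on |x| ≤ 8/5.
8/25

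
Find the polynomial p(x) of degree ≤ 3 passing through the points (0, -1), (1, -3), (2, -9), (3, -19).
-2*x**2 - 1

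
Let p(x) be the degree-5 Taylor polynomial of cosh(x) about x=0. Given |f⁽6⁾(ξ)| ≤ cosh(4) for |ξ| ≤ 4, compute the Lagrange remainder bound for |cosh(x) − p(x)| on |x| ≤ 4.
256*cosh(4)/45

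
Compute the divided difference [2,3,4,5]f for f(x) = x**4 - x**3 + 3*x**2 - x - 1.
13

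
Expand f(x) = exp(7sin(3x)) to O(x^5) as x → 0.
1 + 21*x + 441*x**2/2 + 1512*x**3 + 59535*x**4/8 + O(x**5)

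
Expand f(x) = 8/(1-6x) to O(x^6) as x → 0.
8 + 48*x + 288*x**2 + 1728*x**3 + 10368*x**4 + 62208*x**5 + O(x**6)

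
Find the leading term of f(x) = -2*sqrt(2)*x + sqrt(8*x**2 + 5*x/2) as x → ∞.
5*sqrt(2)/16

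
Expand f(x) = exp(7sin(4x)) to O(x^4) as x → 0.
1 + 28*x + 392*x**2 + 3584*x**3 + O(x**4)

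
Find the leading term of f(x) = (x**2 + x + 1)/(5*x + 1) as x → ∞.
x/5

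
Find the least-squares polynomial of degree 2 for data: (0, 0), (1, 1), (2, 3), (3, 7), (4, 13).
4/35 + (-8/35)x + (6/7)x²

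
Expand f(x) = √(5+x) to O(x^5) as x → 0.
sqrt(5) + sqrt(5)*x/10 - sqrt(5)*x**2/200 + sqrt(5)*x**3/2000 - sqrt(5)*x**4/16000 + O(x**5)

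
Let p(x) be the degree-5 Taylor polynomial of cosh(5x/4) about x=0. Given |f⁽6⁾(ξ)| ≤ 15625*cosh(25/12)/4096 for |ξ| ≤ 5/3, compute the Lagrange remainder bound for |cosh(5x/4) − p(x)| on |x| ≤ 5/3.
48828125*cosh(25/12)/429981696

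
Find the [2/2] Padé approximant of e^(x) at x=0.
(x**2/12 + x/2 + 1)/(x**2/12 - x/2 + 1)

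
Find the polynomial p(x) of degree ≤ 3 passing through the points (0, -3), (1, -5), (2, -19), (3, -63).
-3*x**3 + 3*x**2 - 2*x - 3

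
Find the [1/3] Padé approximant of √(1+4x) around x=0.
(7*x/2 + 1)/(x**3 - x**2 + 3*x/2 + 1)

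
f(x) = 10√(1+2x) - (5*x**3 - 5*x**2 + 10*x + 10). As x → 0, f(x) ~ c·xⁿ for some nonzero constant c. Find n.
4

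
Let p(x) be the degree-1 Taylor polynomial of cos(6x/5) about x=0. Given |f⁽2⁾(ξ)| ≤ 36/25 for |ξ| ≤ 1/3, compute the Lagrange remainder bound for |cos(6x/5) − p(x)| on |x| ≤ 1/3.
2/25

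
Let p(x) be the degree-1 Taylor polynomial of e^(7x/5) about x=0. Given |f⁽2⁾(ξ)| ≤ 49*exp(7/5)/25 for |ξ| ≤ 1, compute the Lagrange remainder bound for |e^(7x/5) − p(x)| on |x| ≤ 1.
49*exp(7/5)/50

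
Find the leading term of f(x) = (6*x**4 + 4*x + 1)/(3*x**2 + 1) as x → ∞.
2*x**2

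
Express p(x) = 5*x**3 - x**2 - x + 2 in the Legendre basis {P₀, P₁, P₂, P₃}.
(5/3)P₀ + (2)P₁ + (-2/3)P₂ + (2)P₃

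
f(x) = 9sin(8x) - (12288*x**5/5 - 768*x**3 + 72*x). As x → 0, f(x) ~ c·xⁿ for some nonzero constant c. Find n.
7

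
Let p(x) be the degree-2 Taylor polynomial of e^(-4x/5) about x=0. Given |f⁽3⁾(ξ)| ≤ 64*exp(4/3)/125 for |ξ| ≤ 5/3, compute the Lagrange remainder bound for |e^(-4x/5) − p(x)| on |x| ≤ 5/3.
32*exp(4/3)/81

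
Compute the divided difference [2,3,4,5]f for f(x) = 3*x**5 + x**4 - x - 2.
389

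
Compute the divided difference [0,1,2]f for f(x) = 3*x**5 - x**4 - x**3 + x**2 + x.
36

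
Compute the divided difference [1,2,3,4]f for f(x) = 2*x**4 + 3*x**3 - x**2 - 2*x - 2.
23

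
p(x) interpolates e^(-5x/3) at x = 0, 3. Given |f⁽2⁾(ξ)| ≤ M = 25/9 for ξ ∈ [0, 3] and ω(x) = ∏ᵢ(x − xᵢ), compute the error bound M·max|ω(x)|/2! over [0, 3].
25/8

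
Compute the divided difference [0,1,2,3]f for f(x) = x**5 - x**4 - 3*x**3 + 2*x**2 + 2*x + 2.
16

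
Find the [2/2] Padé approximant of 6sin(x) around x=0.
6*x/(x**2/6 + 1)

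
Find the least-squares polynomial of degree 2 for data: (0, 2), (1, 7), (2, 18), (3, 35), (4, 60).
76/35 + (44/35)x + (23/7)x²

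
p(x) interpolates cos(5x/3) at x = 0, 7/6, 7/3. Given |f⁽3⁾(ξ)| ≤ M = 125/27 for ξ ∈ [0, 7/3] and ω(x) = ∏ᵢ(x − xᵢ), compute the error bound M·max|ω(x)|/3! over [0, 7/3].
42875*sqrt(3)/157464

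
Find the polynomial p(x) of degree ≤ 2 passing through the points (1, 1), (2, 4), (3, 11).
2*x**2 - 3*x + 2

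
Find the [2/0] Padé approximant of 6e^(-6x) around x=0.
108*x**2 - 36*x + 6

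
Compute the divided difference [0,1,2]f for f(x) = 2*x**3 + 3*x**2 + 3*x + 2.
9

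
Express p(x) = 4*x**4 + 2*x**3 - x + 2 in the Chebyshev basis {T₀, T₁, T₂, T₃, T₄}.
(7/2)T₀ + (1/2)T₁ + (2)T₂ + (1/2)T₃ + (1/2)T₄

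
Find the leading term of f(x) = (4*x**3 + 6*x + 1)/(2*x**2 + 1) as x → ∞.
2*x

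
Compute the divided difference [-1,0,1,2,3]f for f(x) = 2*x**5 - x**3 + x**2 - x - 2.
10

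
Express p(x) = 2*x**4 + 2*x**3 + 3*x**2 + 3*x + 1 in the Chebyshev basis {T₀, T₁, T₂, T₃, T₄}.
(13/4)T₀ + (9/2)T₁ + (5/2)T₂ + (1/2)T₃ + (1/4)T₄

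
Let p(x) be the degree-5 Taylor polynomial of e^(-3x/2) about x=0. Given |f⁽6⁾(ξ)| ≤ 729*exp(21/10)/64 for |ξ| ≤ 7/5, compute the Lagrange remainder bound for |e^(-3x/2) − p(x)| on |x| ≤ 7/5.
9529569*exp(21/10)/80000000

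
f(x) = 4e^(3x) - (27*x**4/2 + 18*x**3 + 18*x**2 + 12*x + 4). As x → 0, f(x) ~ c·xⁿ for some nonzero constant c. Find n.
5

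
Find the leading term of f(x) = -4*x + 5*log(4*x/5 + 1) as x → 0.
-8*x**2/5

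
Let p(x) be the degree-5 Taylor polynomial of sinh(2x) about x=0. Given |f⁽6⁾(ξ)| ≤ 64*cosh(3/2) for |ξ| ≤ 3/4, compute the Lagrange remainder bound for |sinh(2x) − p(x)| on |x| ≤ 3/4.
81*cosh(3/2)/5120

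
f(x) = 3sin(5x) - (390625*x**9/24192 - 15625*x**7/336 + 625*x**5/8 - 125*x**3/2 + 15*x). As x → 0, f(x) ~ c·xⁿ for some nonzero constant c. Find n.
11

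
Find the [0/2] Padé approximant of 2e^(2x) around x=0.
2/(2*x**2 - 2*x + 1)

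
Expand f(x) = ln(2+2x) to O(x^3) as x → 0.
log(2) + x - x**2/2 + O(x**3)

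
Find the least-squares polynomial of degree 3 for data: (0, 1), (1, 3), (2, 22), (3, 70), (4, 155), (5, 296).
17/21 + (-82/63)x + (23/12)x² + (73/36)x³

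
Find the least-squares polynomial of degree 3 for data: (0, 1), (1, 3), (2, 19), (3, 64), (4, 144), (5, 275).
131/126 + (-1649/756)x + (251/126)x² + (203/108)x³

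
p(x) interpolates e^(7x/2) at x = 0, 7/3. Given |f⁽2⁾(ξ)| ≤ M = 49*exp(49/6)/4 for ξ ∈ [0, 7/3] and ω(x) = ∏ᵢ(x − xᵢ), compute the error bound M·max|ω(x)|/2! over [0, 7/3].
2401*exp(49/6)/288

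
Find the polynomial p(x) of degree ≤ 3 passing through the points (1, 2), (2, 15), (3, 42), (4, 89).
x**3 + x**2 + 3*x - 3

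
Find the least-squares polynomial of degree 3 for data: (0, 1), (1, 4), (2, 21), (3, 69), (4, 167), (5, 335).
8/9 + (608/189)x + (-727/252)x² + (337/108)x³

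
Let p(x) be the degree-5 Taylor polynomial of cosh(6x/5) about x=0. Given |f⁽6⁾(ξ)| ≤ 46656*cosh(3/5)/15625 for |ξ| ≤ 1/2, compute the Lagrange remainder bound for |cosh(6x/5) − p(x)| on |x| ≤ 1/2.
81*cosh(3/5)/1250000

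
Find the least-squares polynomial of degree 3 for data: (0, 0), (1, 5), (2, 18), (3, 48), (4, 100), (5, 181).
2/21 + (20/9)x + (26/21)x² + (10/9)x³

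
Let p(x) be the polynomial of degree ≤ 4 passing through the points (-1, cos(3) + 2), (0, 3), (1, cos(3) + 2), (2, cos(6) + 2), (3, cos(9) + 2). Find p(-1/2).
-5*cos(9)/128 + 7*cos(6)/32 - 35*cos(3)/128 + 99/32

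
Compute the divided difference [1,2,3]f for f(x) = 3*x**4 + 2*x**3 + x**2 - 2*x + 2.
88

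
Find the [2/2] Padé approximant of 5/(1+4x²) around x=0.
5/(4*x**2 + 1)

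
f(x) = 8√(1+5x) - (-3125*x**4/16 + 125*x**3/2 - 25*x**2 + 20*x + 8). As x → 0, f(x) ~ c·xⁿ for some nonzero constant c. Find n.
5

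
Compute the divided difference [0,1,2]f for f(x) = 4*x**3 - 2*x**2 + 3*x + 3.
10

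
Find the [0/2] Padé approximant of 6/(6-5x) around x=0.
1/(1 - 5*x/6)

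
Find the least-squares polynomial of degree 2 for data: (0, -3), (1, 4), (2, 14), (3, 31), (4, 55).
-89/35 + (181/70)x + (41/14)x²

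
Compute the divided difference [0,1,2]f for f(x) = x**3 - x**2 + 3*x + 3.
2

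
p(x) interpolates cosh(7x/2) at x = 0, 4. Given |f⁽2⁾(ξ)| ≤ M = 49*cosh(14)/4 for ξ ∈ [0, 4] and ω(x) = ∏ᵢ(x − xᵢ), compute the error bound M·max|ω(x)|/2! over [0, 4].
49*cosh(14)/2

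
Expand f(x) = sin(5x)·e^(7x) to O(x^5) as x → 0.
5*x + 35*x**2 + 305*x**3/3 + 140*x**4 + O(x**5)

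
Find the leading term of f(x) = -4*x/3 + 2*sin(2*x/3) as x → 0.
-8*x**3/81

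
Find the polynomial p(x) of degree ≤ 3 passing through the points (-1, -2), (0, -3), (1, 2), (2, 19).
x**3 + 3*x**2 + x - 3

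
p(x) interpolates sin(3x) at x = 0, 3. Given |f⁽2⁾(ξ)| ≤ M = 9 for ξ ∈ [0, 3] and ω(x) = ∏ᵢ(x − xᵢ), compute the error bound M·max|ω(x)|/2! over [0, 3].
81/8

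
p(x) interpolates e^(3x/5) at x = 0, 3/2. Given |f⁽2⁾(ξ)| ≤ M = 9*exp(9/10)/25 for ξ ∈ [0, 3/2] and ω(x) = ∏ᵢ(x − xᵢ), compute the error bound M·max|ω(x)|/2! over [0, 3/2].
81*exp(9/10)/800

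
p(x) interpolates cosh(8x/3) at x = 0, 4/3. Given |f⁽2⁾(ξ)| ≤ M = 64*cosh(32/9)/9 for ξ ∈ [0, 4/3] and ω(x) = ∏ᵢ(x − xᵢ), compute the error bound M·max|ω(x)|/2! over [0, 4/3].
128*cosh(32/9)/81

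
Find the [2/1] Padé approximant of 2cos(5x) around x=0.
2 - 25*x**2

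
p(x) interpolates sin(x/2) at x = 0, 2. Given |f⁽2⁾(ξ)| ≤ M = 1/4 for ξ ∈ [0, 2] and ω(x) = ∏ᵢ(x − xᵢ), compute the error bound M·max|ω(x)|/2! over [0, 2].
1/8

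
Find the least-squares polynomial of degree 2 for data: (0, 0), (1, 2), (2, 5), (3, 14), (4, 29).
4/7 + (-15/7)x + (16/7)x²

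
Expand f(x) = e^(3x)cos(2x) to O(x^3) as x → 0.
1 + 3*x + 5*x**2/2 + O(x**3)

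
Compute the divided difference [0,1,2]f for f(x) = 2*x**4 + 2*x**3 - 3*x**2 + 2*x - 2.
17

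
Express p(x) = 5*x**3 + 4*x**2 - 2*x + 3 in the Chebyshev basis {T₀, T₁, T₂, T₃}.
(5)T₀ + (7/4)T₁ + (2)T₂ + (5/4)T₃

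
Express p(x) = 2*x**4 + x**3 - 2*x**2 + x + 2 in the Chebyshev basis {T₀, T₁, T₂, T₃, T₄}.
(7/4)T₀ + (7/4)T₁ + (1/4)T₃ + (1/4)T₄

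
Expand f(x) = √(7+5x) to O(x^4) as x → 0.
sqrt(7) + 5*sqrt(7)*x/14 - 25*sqrt(7)*x**2/392 + 125*sqrt(7)*x**3/5488 + O(x**4)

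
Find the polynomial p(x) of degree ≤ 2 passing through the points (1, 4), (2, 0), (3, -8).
-2*x**2 + 2*x + 4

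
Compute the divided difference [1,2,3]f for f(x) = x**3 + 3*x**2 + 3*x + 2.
9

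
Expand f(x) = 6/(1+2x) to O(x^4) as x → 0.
6 - 12*x + 24*x**2 - 48*x**3 + O(x**4)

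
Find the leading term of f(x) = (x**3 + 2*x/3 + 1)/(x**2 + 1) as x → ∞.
x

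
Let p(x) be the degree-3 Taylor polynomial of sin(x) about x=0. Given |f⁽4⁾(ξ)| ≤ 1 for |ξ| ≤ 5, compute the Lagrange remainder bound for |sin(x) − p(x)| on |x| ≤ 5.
625/24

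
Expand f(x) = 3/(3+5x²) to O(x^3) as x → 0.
1 - 5*x**2/3 + O(x**3)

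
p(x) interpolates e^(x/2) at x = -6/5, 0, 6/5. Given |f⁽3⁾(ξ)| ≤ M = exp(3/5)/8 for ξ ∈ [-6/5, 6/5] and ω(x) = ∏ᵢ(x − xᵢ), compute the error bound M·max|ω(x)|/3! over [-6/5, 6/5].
sqrt(3)*exp(3/5)/125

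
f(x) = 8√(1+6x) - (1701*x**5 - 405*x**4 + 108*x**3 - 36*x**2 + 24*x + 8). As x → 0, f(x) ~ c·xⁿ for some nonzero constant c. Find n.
6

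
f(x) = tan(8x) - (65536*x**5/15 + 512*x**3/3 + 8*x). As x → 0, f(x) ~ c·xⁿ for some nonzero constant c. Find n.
7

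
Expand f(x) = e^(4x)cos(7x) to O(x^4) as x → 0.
1 + 4*x - 33*x**2/2 - 262*x**3/3 + O(x**4)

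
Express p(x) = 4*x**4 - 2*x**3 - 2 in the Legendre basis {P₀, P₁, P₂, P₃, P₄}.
(-6/5)P₀ + (-6/5)P₁ + (16/7)P₂ + (-4/5)P₃ + (32/35)P₄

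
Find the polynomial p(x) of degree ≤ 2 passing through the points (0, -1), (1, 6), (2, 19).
3*x**2 + 4*x - 1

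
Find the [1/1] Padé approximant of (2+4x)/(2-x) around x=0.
(2*x + 1)/(1 - x/2)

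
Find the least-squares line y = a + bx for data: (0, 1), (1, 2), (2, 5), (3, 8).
a = 2/5, b = 12/5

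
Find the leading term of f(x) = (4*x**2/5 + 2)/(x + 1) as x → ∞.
4*x/5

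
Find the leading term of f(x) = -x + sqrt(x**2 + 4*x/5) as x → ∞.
2/5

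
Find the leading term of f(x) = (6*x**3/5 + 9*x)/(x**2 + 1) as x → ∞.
6*x/5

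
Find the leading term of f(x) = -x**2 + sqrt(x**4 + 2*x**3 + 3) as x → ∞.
x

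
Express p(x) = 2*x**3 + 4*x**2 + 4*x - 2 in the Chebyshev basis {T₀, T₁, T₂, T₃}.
(11/2)T₁ + (2)T₂ + (1/2)T₃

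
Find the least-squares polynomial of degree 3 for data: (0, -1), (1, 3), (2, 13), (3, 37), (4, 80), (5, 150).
-41/42 + (713/252)x + (-1/12)x² + (10/9)x³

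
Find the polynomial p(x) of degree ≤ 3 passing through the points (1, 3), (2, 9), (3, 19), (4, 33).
2*x**2 + 1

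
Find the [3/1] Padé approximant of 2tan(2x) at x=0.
16*x**3/3 + 4*x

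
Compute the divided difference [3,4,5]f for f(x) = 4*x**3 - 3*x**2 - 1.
45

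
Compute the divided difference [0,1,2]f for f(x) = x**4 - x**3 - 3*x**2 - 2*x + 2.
1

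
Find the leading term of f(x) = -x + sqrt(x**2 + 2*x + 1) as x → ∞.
1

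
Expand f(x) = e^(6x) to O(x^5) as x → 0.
1 + 6*x + 18*x**2 + 36*x**3 + 54*x**4 + O(x**5)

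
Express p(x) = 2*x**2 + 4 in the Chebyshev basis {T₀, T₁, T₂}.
(5)T₀ + T₂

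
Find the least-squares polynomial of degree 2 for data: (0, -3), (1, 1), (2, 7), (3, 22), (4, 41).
-92/35 + (-17/70)x + (39/14)x²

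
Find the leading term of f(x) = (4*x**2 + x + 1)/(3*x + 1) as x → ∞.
4*x/3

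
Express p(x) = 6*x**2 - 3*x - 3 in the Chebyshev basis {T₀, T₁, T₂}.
(-3)T₁ + (3)T₂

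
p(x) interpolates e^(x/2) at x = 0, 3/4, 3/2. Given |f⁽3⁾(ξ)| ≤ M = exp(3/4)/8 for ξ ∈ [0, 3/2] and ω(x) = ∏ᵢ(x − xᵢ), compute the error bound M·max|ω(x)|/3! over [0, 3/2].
sqrt(3)*exp(3/4)/512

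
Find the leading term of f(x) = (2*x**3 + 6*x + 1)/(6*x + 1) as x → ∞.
x**2/3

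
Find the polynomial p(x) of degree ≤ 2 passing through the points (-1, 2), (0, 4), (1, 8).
x**2 + 3*x + 4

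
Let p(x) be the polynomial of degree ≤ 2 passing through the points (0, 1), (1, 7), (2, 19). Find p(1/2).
13/4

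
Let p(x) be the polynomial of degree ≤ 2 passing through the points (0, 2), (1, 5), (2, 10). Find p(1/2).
13/4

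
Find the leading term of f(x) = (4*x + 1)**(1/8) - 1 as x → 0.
x/2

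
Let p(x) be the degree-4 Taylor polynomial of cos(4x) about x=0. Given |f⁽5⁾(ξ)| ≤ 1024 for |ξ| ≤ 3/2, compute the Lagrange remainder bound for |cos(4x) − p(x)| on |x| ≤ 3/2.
324/5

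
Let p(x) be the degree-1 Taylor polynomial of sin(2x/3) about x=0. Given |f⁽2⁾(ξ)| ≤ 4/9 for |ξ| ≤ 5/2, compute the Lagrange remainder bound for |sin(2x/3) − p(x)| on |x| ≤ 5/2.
25/18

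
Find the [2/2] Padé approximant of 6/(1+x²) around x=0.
6/(x**2 + 1)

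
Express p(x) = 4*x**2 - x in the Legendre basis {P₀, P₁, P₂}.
(4/3)P₀ - P₁ + (8/3)P₂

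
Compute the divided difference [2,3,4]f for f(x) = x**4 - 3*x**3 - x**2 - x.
27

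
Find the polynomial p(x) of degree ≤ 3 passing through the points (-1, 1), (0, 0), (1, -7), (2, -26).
-x**3 - 3*x**2 - 3*x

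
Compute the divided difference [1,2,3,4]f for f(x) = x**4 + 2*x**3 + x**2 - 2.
12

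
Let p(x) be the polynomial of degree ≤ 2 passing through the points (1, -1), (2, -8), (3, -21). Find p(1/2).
1/4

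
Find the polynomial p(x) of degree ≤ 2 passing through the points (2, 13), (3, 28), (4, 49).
3*x**2 + 1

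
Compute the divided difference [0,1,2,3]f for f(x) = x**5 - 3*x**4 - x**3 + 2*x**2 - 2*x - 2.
6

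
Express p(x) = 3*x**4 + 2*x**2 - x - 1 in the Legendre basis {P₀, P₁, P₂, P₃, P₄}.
(4/15)P₀ - P₁ + (64/21)P₂ + (24/35)P₄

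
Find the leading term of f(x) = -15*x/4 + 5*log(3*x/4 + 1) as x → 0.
-45*x**2/32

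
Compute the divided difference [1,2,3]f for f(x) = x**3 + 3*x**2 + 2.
9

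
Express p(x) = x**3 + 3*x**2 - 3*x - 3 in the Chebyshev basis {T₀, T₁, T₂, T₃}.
(-3/2)T₀ + (-9/4)T₁ + (3/2)T₂ + (1/4)T₃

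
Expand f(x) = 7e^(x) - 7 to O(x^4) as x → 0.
7*x + 7*x**2/2 + 7*x**3/6 + O(x**4)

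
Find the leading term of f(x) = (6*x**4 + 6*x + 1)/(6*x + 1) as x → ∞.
x**3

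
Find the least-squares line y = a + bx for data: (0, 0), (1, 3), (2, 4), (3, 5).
a = 3/5, b = 8/5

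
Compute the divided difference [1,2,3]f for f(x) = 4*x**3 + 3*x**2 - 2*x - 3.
27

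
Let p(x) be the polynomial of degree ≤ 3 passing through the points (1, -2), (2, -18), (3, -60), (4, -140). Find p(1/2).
0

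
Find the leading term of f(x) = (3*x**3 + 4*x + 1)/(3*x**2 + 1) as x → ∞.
x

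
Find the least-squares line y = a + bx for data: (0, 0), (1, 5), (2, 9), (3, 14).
a = 1/10, b = 23/5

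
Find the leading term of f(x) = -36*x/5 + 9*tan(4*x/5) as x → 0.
192*x**3/125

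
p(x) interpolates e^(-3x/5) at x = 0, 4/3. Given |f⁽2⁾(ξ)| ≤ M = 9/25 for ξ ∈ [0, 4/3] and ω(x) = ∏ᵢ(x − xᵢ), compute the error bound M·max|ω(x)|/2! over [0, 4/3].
2/25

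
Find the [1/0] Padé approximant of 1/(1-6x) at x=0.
6*x + 1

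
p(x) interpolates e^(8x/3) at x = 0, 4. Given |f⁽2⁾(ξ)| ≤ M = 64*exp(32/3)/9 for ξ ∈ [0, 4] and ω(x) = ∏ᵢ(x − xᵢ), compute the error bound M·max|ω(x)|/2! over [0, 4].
128*exp(32/3)/9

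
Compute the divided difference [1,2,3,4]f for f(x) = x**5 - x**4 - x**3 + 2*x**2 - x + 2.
54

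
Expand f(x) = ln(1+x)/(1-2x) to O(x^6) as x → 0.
x + 3*x**2/2 + 10*x**3/3 + 77*x**4/12 + 391*x**5/30 + O(x**6)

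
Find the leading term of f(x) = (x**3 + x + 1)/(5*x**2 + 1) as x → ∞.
x/5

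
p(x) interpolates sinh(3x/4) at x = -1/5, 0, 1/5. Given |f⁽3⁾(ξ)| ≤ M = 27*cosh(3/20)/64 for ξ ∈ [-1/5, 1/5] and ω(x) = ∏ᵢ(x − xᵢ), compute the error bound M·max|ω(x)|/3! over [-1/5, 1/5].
sqrt(3)*cosh(3/20)/8000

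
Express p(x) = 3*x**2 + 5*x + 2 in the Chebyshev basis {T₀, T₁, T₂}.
(7/2)T₀ + (5)T₁ + (3/2)T₂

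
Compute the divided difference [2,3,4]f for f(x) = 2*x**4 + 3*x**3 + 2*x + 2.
137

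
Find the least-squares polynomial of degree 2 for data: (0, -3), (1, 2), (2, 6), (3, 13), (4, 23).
-89/35 + (181/70)x + (13/14)x²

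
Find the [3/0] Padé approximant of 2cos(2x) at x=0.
2 - 4*x**2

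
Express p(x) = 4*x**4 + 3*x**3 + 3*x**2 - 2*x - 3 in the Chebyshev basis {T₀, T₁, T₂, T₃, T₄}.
(1/4)T₁ + (7/2)T₂ + (3/4)T₃ + (1/2)T₄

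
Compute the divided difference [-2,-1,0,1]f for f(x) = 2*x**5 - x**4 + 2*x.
12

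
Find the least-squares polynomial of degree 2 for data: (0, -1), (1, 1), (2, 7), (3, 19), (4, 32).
-6/5 + (2/5)x + (2)x²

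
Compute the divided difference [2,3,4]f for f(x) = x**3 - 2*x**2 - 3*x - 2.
7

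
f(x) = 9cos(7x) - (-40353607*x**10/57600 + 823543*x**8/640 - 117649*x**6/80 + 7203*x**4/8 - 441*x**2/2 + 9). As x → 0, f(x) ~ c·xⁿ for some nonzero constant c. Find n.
12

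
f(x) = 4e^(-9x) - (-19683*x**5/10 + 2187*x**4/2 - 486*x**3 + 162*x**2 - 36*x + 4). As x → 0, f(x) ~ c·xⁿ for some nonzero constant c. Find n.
6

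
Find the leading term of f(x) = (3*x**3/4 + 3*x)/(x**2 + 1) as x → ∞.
3*x/4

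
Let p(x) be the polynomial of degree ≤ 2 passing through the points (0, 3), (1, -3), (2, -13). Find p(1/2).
1/2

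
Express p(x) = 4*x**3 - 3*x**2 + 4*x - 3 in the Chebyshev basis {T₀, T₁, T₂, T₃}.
(-9/2)T₀ + (7)T₁ + (-3/2)T₂ + T₃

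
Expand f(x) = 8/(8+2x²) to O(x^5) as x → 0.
1 - x**2/4 + x**4/16 + O(x**5)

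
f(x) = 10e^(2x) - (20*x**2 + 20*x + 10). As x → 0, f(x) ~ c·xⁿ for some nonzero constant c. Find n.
3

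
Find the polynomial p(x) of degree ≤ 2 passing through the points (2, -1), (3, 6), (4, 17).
2*x**2 - 3*x - 3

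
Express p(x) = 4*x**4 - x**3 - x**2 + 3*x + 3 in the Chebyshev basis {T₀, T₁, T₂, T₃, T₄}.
(4)T₀ + (9/4)T₁ + (3/2)T₂ + (-1/4)T₃ + (1/2)T₄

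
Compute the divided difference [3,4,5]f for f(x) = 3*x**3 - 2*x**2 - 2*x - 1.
34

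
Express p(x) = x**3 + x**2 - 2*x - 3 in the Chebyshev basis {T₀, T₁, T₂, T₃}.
(-5/2)T₀ + (-5/4)T₁ + (1/2)T₂ + (1/4)T₃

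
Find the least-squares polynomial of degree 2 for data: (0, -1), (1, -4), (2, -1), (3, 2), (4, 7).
-53/35 + (-83/35)x + (8/7)x²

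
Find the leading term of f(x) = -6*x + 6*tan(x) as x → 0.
2*x**3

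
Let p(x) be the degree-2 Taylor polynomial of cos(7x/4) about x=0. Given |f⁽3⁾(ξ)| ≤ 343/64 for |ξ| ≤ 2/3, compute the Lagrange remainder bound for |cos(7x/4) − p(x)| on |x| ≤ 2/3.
343/1296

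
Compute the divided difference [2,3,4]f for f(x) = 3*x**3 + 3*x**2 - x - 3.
30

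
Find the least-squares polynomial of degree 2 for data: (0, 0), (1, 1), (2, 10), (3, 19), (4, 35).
-11/35 + (8/35)x + (15/7)x²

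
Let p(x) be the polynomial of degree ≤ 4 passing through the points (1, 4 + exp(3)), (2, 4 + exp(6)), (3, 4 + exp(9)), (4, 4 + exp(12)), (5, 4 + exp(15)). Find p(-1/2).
-385*exp(12)/32 - 693*exp(6)/32 + 4 + 1155*exp(3)/128 + 1485*exp(9)/64 + 315*exp(15)/128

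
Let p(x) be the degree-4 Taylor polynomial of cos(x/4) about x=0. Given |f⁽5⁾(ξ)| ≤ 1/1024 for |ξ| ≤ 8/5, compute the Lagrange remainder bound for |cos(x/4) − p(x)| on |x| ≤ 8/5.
4/46875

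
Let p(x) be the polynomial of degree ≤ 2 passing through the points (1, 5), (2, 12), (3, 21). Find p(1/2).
9/4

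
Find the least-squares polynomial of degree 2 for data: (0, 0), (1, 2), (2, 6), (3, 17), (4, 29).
2/35 + (-29/70)x + (27/14)x²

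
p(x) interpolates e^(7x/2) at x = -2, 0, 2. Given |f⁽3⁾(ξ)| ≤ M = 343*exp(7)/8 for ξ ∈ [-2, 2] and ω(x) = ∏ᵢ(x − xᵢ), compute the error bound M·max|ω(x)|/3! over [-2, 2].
343*sqrt(3)*exp(7)/27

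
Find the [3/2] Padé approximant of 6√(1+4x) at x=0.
(12*x**3 + 54*x**2 + 36*x + 6)/(3*x**2 + 4*x + 1)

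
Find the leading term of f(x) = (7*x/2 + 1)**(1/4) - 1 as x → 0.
7*x/8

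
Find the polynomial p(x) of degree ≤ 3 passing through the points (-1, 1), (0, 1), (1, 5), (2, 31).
3*x**3 + 2*x**2 - x + 1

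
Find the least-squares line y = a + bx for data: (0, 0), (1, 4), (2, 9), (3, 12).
a = 1/10, b = 41/10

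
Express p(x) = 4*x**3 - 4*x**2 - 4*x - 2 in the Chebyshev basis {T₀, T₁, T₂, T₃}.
(-4)T₀ - T₁ + (-2)T₂ + T₃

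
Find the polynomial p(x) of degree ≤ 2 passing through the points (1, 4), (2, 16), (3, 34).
3*x**2 + 3*x - 2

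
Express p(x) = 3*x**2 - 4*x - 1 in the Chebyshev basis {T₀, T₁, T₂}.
(1/2)T₀ + (-4)T₁ + (3/2)T₂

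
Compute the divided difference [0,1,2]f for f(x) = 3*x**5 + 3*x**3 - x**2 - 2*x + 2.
53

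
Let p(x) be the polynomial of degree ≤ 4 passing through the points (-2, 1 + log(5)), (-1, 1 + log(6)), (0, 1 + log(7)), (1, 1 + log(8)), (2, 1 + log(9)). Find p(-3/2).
1 + log(6*2**(3/4)*3**(1/64)*5**(35/128)*7**(29/64)/7)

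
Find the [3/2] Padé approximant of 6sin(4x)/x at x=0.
(24 - 224*x**2/5)/(4*x**2/5 + 1)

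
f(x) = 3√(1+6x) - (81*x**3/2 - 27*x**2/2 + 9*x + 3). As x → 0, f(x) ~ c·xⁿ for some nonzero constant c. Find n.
4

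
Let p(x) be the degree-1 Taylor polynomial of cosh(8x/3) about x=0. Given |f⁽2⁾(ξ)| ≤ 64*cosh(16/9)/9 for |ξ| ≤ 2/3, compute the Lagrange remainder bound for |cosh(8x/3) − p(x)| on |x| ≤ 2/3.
128*cosh(16/9)/81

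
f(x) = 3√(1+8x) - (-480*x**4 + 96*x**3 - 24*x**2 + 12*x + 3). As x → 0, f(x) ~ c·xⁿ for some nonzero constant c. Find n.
5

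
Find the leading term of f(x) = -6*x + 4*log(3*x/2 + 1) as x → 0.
-9*x**2/2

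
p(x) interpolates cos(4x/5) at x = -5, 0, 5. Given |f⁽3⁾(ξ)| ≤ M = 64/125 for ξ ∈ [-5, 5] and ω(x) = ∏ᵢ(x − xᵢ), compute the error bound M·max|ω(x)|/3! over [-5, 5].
64*sqrt(3)/27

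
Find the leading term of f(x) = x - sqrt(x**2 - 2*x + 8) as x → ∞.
1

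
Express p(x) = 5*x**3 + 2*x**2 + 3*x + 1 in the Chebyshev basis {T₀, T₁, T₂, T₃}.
(2)T₀ + (27/4)T₁ + T₂ + (5/4)T₃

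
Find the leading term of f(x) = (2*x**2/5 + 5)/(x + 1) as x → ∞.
2*x/5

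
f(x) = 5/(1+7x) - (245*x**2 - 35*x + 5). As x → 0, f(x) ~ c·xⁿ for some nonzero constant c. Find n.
3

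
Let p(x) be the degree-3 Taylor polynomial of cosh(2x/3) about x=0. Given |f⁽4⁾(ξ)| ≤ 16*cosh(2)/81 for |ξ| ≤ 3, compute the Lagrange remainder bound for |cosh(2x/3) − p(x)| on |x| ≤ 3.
2*cosh(2)/3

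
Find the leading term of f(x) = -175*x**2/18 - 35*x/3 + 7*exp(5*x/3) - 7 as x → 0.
875*x**3/162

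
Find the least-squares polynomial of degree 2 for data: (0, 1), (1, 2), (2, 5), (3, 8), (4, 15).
39/35 + (-1/35)x + (6/7)x²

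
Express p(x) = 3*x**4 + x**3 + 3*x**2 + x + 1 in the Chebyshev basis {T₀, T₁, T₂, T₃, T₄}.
(29/8)T₀ + (7/4)T₁ + (3)T₂ + (1/4)T₃ + (3/8)T₄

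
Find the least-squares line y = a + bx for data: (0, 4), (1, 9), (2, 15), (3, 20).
a = 39/10, b = 27/5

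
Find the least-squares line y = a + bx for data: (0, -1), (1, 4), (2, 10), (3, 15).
a = -11/10, b = 27/5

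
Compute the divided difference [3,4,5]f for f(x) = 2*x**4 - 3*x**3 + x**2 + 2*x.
159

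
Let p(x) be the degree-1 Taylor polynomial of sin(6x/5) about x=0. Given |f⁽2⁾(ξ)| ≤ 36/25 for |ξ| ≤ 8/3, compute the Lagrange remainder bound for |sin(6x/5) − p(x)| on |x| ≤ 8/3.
128/25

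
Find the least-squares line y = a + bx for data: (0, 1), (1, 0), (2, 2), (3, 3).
a = 3/10, b = 4/5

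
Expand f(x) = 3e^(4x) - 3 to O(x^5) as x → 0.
12*x + 24*x**2 + 32*x**3 + 32*x**4 + O(x**5)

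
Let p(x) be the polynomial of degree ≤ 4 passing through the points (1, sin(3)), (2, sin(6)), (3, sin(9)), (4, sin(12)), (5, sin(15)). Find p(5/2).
15*sin(6)/32 - 5*sin(3)/128 + 3*sin(15)/128 - 5*sin(12)/32 + 45*sin(9)/64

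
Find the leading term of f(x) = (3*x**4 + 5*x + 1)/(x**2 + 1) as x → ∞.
3*x**2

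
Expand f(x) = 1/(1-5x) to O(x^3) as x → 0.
1 + 5*x + 25*x**2 + O(x**3)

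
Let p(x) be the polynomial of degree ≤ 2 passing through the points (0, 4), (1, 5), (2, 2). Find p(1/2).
5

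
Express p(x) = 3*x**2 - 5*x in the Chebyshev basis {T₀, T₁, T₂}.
(3/2)T₀ + (-5)T₁ + (3/2)T₂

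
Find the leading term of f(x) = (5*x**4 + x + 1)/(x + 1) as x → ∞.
5*x**3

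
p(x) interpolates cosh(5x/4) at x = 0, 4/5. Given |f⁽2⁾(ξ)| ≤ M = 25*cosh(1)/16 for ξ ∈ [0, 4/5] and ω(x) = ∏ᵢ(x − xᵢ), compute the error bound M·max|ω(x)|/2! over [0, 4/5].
cosh(1)/8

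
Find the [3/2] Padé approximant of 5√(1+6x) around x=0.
(135*x**3/4 + 405*x**2/4 + 45*x + 5)/(27*x**2/4 + 6*x + 1)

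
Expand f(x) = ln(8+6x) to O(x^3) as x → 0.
log(8) + 3*x/4 - 9*x**2/32 + O(x**3)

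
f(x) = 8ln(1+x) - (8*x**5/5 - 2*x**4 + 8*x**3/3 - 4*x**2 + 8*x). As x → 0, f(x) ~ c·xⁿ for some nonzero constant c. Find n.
6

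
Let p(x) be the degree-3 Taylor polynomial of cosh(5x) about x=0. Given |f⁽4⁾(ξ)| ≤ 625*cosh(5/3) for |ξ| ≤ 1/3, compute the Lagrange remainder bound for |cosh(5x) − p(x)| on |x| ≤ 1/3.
625*cosh(5/3)/1944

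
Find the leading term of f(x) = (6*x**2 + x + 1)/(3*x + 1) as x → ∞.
2*x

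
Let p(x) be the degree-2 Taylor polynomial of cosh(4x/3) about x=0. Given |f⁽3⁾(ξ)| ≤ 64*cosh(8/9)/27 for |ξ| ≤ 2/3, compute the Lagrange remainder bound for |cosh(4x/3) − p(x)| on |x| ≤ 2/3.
256*cosh(8/9)/2187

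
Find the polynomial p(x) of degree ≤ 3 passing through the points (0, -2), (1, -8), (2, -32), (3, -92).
-3*x**3 - 3*x - 2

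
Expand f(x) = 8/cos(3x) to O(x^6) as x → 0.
8 + 36*x**2 + 135*x**4 + O(x**6)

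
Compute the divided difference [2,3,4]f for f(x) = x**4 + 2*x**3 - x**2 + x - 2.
72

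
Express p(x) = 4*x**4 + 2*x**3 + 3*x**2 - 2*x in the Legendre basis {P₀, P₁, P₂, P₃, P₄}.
(9/5)P₀ + (-4/5)P₁ + (30/7)P₂ + (4/5)P₃ + (32/35)P₄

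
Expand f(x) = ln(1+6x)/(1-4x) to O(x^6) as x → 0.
6*x + 6*x**2 + 96*x**3 + 60*x**4 + 8976*x**5/5 + O(x**6)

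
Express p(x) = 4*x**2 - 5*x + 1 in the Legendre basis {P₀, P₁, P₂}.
(7/3)P₀ + (-5)P₁ + (8/3)P₂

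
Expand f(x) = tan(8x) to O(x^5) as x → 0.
8*x + 512*x**3/3 + O(x**5)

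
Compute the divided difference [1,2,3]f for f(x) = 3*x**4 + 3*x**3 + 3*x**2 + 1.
96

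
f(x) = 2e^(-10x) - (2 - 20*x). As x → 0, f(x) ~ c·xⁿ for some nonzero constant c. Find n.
2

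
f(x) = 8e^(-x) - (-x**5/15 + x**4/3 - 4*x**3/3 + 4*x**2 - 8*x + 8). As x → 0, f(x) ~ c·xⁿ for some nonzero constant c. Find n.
6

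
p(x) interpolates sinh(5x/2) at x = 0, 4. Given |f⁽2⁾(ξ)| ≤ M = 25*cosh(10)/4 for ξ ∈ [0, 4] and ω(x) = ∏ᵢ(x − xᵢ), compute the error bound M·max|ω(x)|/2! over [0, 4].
25*cosh(10)/2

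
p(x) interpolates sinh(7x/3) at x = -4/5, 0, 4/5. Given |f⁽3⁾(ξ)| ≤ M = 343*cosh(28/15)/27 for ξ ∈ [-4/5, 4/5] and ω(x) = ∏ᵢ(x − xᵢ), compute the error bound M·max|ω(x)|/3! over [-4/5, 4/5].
21952*sqrt(3)*cosh(28/15)/91125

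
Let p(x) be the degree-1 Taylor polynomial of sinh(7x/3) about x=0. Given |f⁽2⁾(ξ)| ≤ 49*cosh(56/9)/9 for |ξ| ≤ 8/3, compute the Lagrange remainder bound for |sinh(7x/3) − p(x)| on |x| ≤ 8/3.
1568*cosh(56/9)/81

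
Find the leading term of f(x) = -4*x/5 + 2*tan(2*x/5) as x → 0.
16*x**3/375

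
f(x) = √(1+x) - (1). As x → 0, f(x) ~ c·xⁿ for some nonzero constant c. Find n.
1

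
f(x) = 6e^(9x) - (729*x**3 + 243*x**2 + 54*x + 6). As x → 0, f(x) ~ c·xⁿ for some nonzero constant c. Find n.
4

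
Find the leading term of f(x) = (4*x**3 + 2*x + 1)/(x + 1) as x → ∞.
4*x**2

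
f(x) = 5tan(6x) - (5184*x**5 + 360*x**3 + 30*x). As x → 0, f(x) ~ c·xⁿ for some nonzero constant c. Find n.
7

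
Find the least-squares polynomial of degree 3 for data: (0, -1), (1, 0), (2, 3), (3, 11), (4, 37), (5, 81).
-62/63 + (529/189)x + (-701/252)x² + (119/108)x³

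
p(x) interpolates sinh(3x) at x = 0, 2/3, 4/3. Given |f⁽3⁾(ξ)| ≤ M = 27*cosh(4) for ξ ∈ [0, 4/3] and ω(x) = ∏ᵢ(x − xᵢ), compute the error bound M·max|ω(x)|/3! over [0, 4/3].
8*sqrt(3)*cosh(4)/27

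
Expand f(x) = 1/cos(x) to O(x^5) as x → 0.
1 + x**2/2 + 5*x**4/24 + O(x**5)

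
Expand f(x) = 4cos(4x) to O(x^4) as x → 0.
4 - 32*x**2 + O(x**4)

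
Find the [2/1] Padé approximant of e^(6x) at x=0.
(6*x**2 + 4*x + 1)/(1 - 2*x)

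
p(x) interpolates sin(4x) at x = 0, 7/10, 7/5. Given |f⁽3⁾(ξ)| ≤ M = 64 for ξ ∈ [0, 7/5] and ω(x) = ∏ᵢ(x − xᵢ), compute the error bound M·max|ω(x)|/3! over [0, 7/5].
2744*sqrt(3)/3375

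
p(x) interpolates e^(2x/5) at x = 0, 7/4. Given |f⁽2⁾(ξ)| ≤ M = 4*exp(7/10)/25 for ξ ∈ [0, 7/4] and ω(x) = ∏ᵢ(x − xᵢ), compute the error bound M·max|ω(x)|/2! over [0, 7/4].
49*exp(7/10)/800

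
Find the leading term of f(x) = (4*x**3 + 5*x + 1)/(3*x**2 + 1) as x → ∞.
4*x/3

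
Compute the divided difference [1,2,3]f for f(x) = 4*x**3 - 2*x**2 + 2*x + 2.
22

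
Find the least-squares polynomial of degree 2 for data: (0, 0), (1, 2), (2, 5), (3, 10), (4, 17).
4/35 + (27/35)x + (6/7)x²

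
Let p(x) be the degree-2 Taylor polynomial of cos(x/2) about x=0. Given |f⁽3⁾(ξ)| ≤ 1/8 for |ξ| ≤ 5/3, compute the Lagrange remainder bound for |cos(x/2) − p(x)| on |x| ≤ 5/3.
125/1296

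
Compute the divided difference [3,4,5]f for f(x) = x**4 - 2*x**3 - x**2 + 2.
72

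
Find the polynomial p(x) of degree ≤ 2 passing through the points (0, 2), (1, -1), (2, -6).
-x**2 - 2*x + 2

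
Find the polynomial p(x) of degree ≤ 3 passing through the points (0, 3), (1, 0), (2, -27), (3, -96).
-3*x**3 - 3*x**2 + 3*x + 3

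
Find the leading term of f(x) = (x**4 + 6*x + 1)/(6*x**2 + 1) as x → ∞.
x**2/6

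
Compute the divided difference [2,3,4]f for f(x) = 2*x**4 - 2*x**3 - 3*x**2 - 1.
89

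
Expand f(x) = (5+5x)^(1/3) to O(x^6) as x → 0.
5**(1/3) + 5**(1/3)*x/3 - 5**(1/3)*x**2/9 + 5*5**(1/3)*x**3/81 - 10*5**(1/3)*x**4/243 + 22*5**(1/3)*x**5/729 + O(x**6)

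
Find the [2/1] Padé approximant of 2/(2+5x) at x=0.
1/(5*x/2 + 1)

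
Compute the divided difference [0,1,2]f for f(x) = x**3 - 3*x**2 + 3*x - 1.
0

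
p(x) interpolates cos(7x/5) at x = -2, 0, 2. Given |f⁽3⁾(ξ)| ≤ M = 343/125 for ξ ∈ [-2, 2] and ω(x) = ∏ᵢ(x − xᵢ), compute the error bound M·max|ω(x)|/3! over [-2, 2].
2744*sqrt(3)/3375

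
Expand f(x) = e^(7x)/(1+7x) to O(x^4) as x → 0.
1 + 49*x**2/2 - 343*x**3/3 + O(x**4)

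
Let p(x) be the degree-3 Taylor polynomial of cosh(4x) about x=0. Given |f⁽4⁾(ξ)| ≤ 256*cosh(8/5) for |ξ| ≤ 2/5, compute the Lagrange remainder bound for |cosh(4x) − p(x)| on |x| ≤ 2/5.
512*cosh(8/5)/1875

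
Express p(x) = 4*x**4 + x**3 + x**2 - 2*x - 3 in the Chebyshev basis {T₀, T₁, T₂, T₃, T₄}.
-T₀ + (-5/4)T₁ + (5/2)T₂ + (1/4)T₃ + (1/2)T₄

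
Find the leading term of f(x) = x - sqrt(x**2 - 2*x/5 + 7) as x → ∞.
1/5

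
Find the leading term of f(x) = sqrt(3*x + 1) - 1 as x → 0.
3*x/2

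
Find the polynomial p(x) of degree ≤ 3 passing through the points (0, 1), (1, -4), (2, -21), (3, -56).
-x**3 - 3*x**2 - x + 1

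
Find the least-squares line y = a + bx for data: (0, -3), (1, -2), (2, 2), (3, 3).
a = -33/10, b = 11/5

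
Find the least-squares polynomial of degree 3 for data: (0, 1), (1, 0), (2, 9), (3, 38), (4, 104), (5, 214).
131/126 + (-1289/756)x + (-86/63)x² + (221/108)x³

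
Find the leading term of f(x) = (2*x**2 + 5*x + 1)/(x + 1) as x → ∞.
2*x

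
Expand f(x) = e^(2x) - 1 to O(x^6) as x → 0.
2*x + 2*x**2 + 4*x**3/3 + 2*x**4/3 + 4*x**5/15 + O(x**6)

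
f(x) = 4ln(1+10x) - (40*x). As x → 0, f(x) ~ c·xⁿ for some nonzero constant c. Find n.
2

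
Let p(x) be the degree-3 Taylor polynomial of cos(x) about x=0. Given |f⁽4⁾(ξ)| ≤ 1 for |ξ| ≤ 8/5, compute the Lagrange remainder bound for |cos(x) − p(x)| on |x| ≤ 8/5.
512/1875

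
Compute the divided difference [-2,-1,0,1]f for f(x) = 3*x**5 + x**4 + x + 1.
13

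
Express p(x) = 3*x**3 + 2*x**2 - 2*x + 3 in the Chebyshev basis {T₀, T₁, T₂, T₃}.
(4)T₀ + (1/4)T₁ + T₂ + (3/4)T₃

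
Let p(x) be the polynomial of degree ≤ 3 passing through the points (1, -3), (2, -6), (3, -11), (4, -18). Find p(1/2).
-9/4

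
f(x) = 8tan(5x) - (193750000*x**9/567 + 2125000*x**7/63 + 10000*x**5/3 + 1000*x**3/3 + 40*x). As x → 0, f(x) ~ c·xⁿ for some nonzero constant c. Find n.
11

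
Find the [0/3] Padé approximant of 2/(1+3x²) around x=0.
2/(3*x**2 + 1)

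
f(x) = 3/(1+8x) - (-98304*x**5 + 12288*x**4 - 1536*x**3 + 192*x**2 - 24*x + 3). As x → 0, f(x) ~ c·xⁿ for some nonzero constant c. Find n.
6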